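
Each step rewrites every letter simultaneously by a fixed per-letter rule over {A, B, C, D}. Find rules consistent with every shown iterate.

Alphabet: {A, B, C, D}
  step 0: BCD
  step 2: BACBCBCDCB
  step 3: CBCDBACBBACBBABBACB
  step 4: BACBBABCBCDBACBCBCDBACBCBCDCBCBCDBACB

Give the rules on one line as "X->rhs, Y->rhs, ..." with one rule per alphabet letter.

  step 3 ⇒ step 4: CBCDBACBBACBBABBACB ⇒ BA·CB·BA·B·CB·CD·BA·CB·CB·CD·BA·CB·CB·CD·CB·CB·CD·BA·CB
    A ↦ CD
    B ↦ CB
    C ↦ BA
    D ↦ B

A->CD, B->CB, C->BA, D->B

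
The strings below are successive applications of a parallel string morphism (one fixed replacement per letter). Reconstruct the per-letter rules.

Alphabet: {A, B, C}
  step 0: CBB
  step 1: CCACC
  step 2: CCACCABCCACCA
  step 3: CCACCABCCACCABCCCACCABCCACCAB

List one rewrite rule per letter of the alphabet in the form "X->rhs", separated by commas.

A->B, B->C, C->CCA

  step 2 ⇒ step 3: CCACCABCCACCA ⇒ CCA·CCA·B·CCA·CCA·B·C·CCA·CCA·B·CCA·CCA·B
    A ↦ B
    B ↦ C
    C ↦ CCA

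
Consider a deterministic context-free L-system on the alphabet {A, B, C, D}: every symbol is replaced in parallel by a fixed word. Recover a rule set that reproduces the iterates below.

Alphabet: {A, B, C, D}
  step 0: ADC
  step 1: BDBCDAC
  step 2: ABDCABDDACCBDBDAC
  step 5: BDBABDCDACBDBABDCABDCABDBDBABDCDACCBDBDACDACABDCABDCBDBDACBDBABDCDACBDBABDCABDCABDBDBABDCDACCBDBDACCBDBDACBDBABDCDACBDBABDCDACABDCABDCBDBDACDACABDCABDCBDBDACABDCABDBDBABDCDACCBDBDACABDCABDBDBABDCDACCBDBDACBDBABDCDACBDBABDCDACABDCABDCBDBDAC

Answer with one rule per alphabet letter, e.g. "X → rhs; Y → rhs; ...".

  step 1 ⇒ step 2: BDBCDAC ⇒ ABD·C·ABD·DAC·C·BDB·DAC
    A ↦ BDB
    B ↦ ABD
    C ↦ DAC
    D ↦ C

A->BDB, B->ABD, C->DAC, D->C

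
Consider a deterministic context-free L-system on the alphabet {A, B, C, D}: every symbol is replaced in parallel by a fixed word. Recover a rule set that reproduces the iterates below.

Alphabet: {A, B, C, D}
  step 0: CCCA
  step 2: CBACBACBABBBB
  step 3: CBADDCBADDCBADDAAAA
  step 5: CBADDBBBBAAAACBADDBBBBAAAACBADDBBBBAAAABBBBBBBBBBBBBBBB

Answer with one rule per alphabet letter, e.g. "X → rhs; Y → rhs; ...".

A->DD, B->A, C->CB, D->BB

  step 2 ⇒ step 3: CBACBACBABBBB ⇒ CB·A·DD·CB·A·DD·CB·A·DD·A·A·A·A
    A ↦ DD
    B ↦ A
    C ↦ CB
    D ↦ BB  (constrained at step 3)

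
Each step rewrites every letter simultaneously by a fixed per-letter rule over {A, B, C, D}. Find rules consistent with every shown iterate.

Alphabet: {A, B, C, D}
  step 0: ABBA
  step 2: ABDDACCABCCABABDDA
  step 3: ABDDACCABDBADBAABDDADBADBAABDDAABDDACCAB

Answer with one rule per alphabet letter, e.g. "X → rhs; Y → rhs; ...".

A->AB, B->DDA, C->DBA, D->C

  step 2 ⇒ step 3: ABDDACCABCCABABDDA ⇒ AB·DDA·C·C·AB·DBA·DBA·AB·DDA·DBA·DBA·AB·DDA·AB·DDA·C·C·AB
    A ↦ AB
    B ↦ DDA
    C ↦ DBA
    D ↦ C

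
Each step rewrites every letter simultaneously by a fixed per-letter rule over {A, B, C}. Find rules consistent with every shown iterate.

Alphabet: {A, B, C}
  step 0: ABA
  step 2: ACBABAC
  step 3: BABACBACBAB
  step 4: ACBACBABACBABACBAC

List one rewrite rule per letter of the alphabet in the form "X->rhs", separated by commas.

A->B, B->AC, C->AB

  step 3 ⇒ step 4: BABACBACBAB ⇒ AC·B·AC·B·AB·AC·B·AB·AC·B·AC
    A ↦ B
    B ↦ AC
    C ↦ AB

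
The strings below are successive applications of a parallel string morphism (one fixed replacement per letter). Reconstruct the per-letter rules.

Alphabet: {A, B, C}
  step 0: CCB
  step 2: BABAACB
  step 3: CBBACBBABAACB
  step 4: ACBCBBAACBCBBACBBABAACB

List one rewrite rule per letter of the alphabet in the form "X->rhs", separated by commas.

A->BA, B->CB, C->A

  step 3 ⇒ step 4: CBBACBBABAACB ⇒ A·CB·CB·BA·A·CB·CB·BA·CB·BA·BA·A·CB
    A ↦ BA
    B ↦ CB
    C ↦ A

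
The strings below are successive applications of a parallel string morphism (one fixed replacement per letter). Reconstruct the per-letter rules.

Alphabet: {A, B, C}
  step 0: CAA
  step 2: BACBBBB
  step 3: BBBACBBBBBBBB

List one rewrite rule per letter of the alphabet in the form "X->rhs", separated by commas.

A->B, B->BB, C->AC

  step 2 ⇒ step 3: BACBBBB ⇒ BB·B·AC·BB·BB·BB·BB
    A ↦ B
    B ↦ BB
    C ↦ AC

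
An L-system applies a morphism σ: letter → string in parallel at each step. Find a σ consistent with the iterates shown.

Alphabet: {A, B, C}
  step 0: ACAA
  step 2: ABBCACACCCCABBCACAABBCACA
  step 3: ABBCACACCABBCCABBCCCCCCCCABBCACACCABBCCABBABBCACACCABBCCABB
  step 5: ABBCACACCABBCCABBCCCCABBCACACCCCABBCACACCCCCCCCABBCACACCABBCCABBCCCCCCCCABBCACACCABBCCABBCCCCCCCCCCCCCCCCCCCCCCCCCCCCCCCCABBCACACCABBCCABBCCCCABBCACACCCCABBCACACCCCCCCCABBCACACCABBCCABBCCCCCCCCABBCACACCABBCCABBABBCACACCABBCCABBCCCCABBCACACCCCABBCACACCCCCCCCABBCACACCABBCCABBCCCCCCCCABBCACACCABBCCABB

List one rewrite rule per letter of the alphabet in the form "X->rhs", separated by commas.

A->ABB, B->CA, C->CC

  step 2 ⇒ step 3: ABBCACACCCCABBCACAABBCACA ⇒ ABB·CA·CA·CC·ABB·CC·ABB·CC·CC·CC·CC·ABB·CA·CA·CC·ABB·CC·ABB·ABB·CA·CA·CC·ABB·CC·ABB
    A ↦ ABB
    B ↦ CA
    C ↦ CC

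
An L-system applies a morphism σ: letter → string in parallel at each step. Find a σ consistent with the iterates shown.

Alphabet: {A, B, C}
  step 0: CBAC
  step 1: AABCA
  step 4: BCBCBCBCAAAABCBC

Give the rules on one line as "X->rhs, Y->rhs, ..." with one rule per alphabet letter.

A->BC, B->A, C->A

  step 0 ⇒ step 1: CBAC ⇒ A·A·BC·A
    A ↦ BC
    B ↦ A
    C ↦ A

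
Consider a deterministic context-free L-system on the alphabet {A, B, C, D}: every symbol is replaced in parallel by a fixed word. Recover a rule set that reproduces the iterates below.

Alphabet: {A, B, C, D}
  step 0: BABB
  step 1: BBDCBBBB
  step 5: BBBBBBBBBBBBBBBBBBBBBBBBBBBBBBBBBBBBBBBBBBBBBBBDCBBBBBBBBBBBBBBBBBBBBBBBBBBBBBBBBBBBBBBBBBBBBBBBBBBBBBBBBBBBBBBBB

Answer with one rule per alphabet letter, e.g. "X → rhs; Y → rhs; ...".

A->DC, B->BB, C->DA, D->B

  step 0 ⇒ step 1: BABB ⇒ BB·DC·BB·BB
    A ↦ DC
    B ↦ BB
    C ↦ DA  (constrained at step 1)
    D ↦ B  (constrained at step 1)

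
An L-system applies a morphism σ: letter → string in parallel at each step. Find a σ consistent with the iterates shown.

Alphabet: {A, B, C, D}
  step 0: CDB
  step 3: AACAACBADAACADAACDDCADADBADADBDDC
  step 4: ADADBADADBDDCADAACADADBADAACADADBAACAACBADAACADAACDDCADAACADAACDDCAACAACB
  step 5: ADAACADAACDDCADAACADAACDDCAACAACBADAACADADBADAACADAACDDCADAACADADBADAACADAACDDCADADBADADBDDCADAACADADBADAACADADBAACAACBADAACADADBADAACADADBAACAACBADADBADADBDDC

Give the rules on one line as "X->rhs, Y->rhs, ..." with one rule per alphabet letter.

  step 4 ⇒ step 5: ADADBADADBDDCADAACADADBADAACADADBAACAACBADAACADAACDDCADAACADAACDDCAACAACB ⇒ AD·AAC·AD·AAC·DDC·AD·AAC·AD·AAC·DDC·AAC·AAC·B·AD·AAC·AD·AD·B·AD·AAC·AD·AAC·DDC·AD·AAC·AD·AD·B·AD·AAC·AD·AAC·DDC·AD·AD·B·AD·AD·B·DDC·AD·AAC·AD·AD·B·AD·AAC·AD·AD·B·AAC·AAC·B·AD·AAC·AD·AD·B·AD·AAC·AD·AD·B·AAC·AAC·B·AD·AD·B·AD·AD·B·DDC
    A ↦ AD
    B ↦ DDC
    C ↦ B
    D ↦ AAC

A->AD, B->DDC, C->B, D->AAC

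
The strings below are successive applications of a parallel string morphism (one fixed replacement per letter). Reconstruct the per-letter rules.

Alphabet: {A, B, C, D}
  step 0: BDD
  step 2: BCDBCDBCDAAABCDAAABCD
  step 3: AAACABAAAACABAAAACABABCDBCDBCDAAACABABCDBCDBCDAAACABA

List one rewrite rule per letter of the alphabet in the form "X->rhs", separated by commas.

A->BCD, B->AAA, C->CA, D->BA

  step 2 ⇒ step 3: BCDBCDBCDAAABCDAAABCD ⇒ AAA·CA·BA·AAA·CA·BA·AAA·CA·BA·BCD·BCD·BCD·AAA·CA·BA·BCD·BCD·BCD·AAA·CA·BA
    A ↦ BCD
    B ↦ AAA
    C ↦ CA
    D ↦ BA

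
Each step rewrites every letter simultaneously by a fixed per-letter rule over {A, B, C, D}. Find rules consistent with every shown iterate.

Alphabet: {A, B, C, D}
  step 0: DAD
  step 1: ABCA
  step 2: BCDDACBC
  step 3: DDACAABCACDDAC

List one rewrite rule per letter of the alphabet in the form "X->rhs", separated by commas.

A->BC, B->DD, C->AC, D->A

  step 2 ⇒ step 3: BCDDACBC ⇒ DD·AC·A·A·BC·AC·DD·AC
    A ↦ BC
    B ↦ DD
    C ↦ AC
    D ↦ A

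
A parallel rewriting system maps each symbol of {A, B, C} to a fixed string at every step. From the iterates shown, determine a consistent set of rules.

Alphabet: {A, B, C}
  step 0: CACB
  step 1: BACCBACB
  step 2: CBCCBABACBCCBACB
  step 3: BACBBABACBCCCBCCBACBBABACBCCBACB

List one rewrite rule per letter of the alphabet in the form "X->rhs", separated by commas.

  step 2 ⇒ step 3: CBCCBABACBCCBACB ⇒ BA·CB·BA·BA·CB·CC·CB·CC·BA·CB·BA·BA·CB·CC·BA·CB
    A ↦ CC
    B ↦ CB
    C ↦ BA

A->CC, B->CB, C->BA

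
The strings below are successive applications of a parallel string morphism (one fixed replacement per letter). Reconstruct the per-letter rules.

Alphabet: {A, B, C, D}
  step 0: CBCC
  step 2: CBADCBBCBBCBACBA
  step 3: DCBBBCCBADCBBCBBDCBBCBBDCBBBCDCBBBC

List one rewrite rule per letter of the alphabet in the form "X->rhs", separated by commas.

A->BC, B->CBB, C->D, D->CBA

  step 2 ⇒ step 3: CBADCBBCBBCBACBA ⇒ D·CBB·BC·CBA·D·CBB·CBB·D·CBB·CBB·D·CBB·BC·D·CBB·BC
    A ↦ BC
    B ↦ CBB
    C ↦ D
    D ↦ CBA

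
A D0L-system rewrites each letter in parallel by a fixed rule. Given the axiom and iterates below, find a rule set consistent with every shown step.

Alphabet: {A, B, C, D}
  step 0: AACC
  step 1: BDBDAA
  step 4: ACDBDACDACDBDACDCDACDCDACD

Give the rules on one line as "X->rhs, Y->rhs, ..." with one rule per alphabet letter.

A->BD, B->D, C->A, D->CD

  step 0 ⇒ step 1: AACC ⇒ BD·BD·A·A
    A ↦ BD
    C ↦ A
    B ↦ D  (constrained at step 1)
    D ↦ CD  (constrained at step 1)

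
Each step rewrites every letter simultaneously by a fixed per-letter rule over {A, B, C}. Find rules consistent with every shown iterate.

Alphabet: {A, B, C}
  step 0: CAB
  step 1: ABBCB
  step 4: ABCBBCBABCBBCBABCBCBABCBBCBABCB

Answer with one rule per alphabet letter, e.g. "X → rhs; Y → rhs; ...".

  step 0 ⇒ step 1: CAB ⇒ AB·B·CB
    A ↦ B
    B ↦ CB
    C ↦ AB

A->B, B->CB, C->AB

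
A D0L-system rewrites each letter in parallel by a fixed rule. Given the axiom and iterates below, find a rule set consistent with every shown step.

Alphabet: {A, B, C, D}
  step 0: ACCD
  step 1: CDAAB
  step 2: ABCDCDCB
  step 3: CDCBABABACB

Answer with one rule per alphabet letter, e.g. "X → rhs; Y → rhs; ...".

  step 2 ⇒ step 3: ABCDCDCB ⇒ CD·CB·A·B·A·B·A·CB
    A ↦ CD
    B ↦ CB
    C ↦ A
    D ↦ B

A->CD, B->CB, C->A, D->B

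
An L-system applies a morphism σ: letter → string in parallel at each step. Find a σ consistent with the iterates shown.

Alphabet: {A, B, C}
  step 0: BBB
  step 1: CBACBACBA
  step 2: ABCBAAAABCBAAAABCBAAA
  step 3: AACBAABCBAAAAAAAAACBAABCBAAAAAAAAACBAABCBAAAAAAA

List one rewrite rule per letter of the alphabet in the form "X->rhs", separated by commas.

  step 2 ⇒ step 3: ABCBAAAABCBAAAABCBAAA ⇒ AA·CBA·AB·CBA·AA·AA·AA·AA·CBA·AB·CBA·AA·AA·AA·AA·CBA·AB·CBA·AA·AA·AA
    A ↦ AA
    B ↦ CBA
    C ↦ AB

A->AA, B->CBA, C->AB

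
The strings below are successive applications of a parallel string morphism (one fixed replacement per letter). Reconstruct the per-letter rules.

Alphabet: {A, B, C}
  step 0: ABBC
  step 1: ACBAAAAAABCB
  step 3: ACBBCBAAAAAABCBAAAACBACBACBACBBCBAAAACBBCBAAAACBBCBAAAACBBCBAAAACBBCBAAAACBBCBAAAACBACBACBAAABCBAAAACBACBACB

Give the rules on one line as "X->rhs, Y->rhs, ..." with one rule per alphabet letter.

  step 0 ⇒ step 1: ABBC ⇒ ACB·AAA·AAA·BCB
    A ↦ ACB
    B ↦ AAA
    C ↦ BCB

A->ACB, B->AAA, C->BCB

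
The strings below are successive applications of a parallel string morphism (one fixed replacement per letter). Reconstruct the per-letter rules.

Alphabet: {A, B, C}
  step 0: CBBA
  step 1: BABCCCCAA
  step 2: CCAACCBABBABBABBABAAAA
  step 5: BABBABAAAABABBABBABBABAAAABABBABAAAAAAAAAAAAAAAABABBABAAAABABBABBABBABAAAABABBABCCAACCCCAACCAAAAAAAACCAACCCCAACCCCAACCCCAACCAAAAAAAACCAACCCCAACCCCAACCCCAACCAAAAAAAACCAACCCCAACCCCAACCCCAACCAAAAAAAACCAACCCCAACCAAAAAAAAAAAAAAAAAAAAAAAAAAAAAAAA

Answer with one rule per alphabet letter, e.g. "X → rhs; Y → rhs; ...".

A->AA, B->CC, C->BAB

  step 1 ⇒ step 2: BABCCCCAA ⇒ CC·AA·CC·BAB·BAB·BAB·BAB·AA·AA
    A ↦ AA
    B ↦ CC
    C ↦ BAB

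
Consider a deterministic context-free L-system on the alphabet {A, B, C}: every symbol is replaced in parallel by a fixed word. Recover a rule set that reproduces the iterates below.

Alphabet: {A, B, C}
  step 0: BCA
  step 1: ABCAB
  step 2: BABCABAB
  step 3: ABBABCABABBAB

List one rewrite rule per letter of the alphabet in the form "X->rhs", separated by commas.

A->B, B->AB, C->CA

  step 2 ⇒ step 3: BABCABAB ⇒ AB·B·AB·CA·B·AB·B·AB
    A ↦ B
    B ↦ AB
    C ↦ CA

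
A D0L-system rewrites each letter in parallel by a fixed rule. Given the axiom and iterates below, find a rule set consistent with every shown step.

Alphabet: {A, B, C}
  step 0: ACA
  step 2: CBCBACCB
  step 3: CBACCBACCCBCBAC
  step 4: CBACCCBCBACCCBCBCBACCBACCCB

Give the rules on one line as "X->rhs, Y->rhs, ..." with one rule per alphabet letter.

A->C, B->AC, C->CB

  step 3 ⇒ step 4: CBACCBACCCBCBAC ⇒ CB·AC·C·CB·CB·AC·C·CB·CB·CB·AC·CB·AC·C·CB
    A ↦ C
    B ↦ AC
    C ↦ CB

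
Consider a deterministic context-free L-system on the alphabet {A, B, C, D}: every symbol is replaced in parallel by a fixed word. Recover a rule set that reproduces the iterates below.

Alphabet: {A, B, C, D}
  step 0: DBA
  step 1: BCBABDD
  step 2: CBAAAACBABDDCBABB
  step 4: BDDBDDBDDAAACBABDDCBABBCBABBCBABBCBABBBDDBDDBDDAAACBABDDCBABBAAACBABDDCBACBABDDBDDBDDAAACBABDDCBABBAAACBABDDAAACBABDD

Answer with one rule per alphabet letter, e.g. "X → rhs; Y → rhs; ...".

  step 1 ⇒ step 2: BCBABDD ⇒ CBA·AAA·CBA·BDD·CBA·B·B
    A ↦ BDD
    B ↦ CBA
    C ↦ AAA
    D ↦ B

A->BDD, B->CBA, C->AAA, D->B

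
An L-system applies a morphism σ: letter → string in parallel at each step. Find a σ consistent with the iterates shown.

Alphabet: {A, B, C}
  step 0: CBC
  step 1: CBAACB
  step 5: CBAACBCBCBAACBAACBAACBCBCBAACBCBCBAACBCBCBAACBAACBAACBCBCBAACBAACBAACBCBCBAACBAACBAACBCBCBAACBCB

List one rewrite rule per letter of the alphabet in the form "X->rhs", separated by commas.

A->CB, B->AA, C->CB

  step 0 ⇒ step 1: CBC ⇒ CB·AA·CB
    B ↦ AA
    C ↦ CB
    A ↦ CB  (constrained at step 1)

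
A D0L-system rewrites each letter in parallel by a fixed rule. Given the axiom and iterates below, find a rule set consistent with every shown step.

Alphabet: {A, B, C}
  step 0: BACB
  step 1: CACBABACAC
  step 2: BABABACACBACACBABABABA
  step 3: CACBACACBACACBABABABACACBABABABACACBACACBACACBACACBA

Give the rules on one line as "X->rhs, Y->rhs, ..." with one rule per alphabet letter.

  step 2 ⇒ step 3: BABABACACBACACBABABABA ⇒ CAC·BA·CAC·BA·CAC·BA·BA·BA·BA·CAC·BA·BA·BA·BA·CAC·BA·CAC·BA·CAC·BA·CAC·BA
    A ↦ BA
    B ↦ CAC
    C ↦ BA

A->BA, B->CAC, C->BA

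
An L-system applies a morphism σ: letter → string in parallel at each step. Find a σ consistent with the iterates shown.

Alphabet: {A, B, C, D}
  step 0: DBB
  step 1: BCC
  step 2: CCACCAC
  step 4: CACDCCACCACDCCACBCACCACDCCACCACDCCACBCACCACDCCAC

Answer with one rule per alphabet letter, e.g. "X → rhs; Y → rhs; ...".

  step 1 ⇒ step 2: BCC ⇒ C·CAC·CAC
    B ↦ C
    C ↦ CAC
    A ↦ DC  (constrained at step 2)
  step 0 ⇒ step 1: DBB ⇒ B·C·C
    D ↦ B

A->DC, B->C, C->CAC, D->B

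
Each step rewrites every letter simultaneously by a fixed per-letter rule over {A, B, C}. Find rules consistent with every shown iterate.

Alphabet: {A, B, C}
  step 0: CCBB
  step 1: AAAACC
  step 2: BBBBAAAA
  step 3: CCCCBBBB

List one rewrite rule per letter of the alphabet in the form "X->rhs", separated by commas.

A->B, B->C, C->AA

  step 2 ⇒ step 3: BBBBAAAA ⇒ C·C·C·C·B·B·B·B
    A ↦ B
    B ↦ C
  step 0 ⇒ step 1: CCBB ⇒ AA·AA·C·C
    C ↦ AA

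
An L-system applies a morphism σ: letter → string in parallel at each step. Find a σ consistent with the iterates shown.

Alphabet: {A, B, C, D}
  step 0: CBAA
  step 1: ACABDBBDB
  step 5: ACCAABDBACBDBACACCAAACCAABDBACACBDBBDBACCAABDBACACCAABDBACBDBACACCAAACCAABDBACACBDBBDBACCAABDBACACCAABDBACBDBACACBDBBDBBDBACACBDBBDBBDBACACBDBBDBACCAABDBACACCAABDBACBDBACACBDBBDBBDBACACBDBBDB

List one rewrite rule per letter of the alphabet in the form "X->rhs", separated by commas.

  step 0 ⇒ step 1: CBAA ⇒ AC·A·BDB·BDB
    A ↦ BDB
    B ↦ A
    C ↦ AC
    D ↦ CCA  (constrained at step 1)

A->BDB, B->A, C->AC, D->CCA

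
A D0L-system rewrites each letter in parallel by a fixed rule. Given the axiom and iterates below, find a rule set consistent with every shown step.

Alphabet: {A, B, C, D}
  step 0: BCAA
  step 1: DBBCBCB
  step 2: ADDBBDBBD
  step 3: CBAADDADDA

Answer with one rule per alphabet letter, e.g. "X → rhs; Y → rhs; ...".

  step 2 ⇒ step 3: ADDBBDBBD ⇒ CB·A·A·D·D·A·D·D·A
    A ↦ CB
    B ↦ D
    D ↦ A
  step 0 ⇒ step 1: BCAA ⇒ D·BB·CB·CB
    C ↦ BB

A->CB, B->D, C->BB, D->A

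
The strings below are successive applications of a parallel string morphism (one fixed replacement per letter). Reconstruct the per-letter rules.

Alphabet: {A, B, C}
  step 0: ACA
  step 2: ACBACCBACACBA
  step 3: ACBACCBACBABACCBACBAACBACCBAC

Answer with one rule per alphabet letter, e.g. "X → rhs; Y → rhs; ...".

A->AC, B->CCB, C->BA

  step 2 ⇒ step 3: ACBACCBACACBA ⇒ AC·BA·CCB·AC·BA·BA·CCB·AC·BA·AC·BA·CCB·AC
    A ↦ AC
    B ↦ CCB
    C ↦ BA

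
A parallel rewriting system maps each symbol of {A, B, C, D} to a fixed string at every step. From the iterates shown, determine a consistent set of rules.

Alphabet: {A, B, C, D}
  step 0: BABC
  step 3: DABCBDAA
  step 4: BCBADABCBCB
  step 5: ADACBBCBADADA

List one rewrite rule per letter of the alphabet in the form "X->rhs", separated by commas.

A->CB, B->A, C->D, D->B

  step 4 ⇒ step 5: BCBADABCBCB ⇒ A·D·A·CB·B·CB·A·D·A·D·A
    A ↦ CB
    B ↦ A
    C ↦ D
    D ↦ B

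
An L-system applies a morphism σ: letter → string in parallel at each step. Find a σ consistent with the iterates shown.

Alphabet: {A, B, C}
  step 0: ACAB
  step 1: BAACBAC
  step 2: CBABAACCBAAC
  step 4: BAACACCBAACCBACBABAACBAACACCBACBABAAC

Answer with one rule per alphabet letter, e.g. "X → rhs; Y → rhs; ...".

A->BA, B->C, C->AC

  step 1 ⇒ step 2: BAACBAC ⇒ C·BA·BA·AC·C·BA·AC
    A ↦ BA
    B ↦ C
    C ↦ AC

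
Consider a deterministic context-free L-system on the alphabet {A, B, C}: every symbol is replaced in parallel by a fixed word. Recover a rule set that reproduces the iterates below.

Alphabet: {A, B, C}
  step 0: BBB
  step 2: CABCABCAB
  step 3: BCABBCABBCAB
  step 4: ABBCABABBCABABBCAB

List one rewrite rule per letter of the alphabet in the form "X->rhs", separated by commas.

A->C, B->AB, C->B

  step 3 ⇒ step 4: BCABBCABBCAB ⇒ AB·B·C·AB·AB·B·C·AB·AB·B·C·AB
    A ↦ C
    B ↦ AB
    C ↦ B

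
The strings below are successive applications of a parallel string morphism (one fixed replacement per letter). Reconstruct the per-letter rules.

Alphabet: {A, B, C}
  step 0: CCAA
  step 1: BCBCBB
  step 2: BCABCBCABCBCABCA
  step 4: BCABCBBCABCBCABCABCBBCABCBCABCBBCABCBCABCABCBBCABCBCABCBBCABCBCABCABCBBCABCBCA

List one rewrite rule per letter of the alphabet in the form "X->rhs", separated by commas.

  step 1 ⇒ step 2: BCBCBB ⇒ BCA·BC·BCA·BC·BCA·BCA
    B ↦ BCA
    C ↦ BC
  step 0 ⇒ step 1: CCAA ⇒ BC·BC·B·B
    A ↦ B

A->B, B->BCA, C->BC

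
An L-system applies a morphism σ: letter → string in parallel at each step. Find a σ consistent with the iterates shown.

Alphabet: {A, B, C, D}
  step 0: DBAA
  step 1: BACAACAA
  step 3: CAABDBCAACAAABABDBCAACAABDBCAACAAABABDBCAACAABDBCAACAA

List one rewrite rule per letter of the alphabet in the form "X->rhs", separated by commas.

  step 0 ⇒ step 1: DBAA ⇒ B·A·CAA·CAA
    A ↦ CAA
    B ↦ A
    D ↦ B
    C ↦ BDB  (constrained at step 1)

A->CAA, B->A, C->BDB, D->B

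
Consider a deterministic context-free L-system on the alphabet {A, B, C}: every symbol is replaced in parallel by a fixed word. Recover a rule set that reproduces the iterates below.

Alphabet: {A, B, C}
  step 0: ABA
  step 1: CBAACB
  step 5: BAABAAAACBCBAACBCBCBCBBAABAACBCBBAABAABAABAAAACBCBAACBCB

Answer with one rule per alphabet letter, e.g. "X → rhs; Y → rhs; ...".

A->CB, B->AA, C->B

  step 0 ⇒ step 1: ABA ⇒ CB·AA·CB
    A ↦ CB
    B ↦ AA
    C ↦ B  (constrained at step 1)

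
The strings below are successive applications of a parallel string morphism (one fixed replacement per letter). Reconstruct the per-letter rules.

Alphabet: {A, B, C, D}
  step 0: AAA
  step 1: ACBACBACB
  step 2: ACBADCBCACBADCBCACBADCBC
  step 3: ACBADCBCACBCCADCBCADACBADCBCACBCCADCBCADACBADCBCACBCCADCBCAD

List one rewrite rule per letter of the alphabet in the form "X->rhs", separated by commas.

  step 2 ⇒ step 3: ACBADCBCACBADCBCACBADCBC ⇒ ACB·AD·CBC·ACB·CC·AD·CBC·AD·ACB·AD·CBC·ACB·CC·AD·CBC·AD·ACB·AD·CBC·ACB·CC·AD·CBC·AD
    A ↦ ACB
    B ↦ CBC
    C ↦ AD
    D ↦ CC

A->ACB, B->CBC, C->AD, D->CC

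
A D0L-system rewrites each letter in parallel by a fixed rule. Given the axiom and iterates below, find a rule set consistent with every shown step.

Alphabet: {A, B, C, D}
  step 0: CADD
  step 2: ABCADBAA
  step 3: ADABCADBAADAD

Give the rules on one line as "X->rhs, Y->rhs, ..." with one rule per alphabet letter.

  step 2 ⇒ step 3: ABCADBAA ⇒ AD·A·BC·AD·B·A·AD·AD
    A ↦ AD
    B ↦ A
    C ↦ BC
    D ↦ B

A->AD, B->A, C->BC, D->B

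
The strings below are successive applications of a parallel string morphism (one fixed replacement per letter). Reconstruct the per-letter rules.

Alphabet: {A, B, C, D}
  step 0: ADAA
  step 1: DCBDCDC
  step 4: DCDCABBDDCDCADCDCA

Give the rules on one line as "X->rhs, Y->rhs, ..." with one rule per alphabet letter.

  step 0 ⇒ step 1: ADAA ⇒ DC·B·DC·DC
    A ↦ DC
    D ↦ B
    B ↦ A  (constrained at step 1)
    C ↦ BD  (constrained at step 1)

A->DC, B->A, C->BD, D->B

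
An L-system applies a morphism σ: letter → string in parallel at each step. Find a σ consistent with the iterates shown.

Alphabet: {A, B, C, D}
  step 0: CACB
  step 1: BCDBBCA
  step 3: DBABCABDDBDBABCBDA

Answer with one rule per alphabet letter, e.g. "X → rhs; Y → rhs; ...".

  step 0 ⇒ step 1: CACB ⇒ BC·DB·BC·A
    A ↦ DB
    B ↦ A
    C ↦ BC
    D ↦ BD  (constrained at step 1)

A->DB, B->A, C->BC, D->BD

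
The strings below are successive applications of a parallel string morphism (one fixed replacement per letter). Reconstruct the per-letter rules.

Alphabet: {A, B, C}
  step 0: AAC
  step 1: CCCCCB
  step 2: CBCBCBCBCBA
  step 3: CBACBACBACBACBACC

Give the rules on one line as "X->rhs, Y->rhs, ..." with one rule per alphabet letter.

A->CC, B->A, C->CB

  step 2 ⇒ step 3: CBCBCBCBCBA ⇒ CB·A·CB·A·CB·A·CB·A·CB·A·CC
    A ↦ CC
    B ↦ A
    C ↦ CB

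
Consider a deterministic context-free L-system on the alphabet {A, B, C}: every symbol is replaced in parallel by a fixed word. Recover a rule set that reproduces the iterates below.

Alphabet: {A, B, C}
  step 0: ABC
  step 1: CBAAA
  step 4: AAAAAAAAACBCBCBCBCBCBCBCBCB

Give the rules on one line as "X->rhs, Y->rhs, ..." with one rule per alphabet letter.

A->CB, B->AA, C->A

  step 0 ⇒ step 1: ABC ⇒ CB·AA·A
    A ↦ CB
    B ↦ AA
    C ↦ A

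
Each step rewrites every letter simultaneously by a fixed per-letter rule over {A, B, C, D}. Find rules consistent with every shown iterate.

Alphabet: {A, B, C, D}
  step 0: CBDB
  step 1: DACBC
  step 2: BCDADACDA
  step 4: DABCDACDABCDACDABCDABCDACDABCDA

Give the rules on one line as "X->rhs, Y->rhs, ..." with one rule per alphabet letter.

A->CDA, B->C, C->DA, D->B

  step 1 ⇒ step 2: DACBC ⇒ B·CDA·DA·C·DA
    A ↦ CDA
    B ↦ C
    C ↦ DA
    D ↦ B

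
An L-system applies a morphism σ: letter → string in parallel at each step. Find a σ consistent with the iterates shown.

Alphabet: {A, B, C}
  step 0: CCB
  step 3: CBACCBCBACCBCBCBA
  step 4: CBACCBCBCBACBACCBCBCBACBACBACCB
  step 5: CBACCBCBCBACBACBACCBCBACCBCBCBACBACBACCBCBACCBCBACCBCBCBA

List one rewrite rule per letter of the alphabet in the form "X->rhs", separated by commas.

  step 4 ⇒ step 5: CBACCBCBCBACBACCBCBCBACBACBACCB ⇒ CB·A·CCB·CB·CB·A·CB·A·CB·A·CCB·CB·A·CCB·CB·CB·A·CB·A·CB·A·CCB·CB·A·CCB·CB·A·CCB·CB·CB·A
    A ↦ CCB
    B ↦ A
    C ↦ CB

A->CCB, B->A, C->CB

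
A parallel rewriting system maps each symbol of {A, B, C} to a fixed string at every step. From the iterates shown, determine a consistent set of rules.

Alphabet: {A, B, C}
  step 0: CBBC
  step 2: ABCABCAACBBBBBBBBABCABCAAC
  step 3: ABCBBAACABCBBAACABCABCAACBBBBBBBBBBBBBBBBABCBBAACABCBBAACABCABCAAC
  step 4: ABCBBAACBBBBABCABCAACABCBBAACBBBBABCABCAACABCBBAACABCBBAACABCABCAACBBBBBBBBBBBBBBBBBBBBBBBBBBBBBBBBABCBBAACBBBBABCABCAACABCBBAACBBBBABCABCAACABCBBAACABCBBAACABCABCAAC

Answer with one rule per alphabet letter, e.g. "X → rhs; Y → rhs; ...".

  step 3 ⇒ step 4: ABCBBAACABCBBAACABCABCAACBBBBBBBBBBBBBBBBABCBBAACABCBBAACABCABCAAC ⇒ ABC·BB·AAC·BB·BB·ABC·ABC·AAC·ABC·BB·AAC·BB·BB·ABC·ABC·AAC·ABC·BB·AAC·ABC·BB·AAC·ABC·ABC·AAC·BB·BB·BB·BB·BB·BB·BB·BB·BB·BB·BB·BB·BB·BB·BB·BB·ABC·BB·AAC·BB·BB·ABC·ABC·AAC·ABC·BB·AAC·BB·BB·ABC·ABC·AAC·ABC·BB·AAC·ABC·BB·AAC·ABC·ABC·AAC
    A ↦ ABC
    B ↦ BB
    C ↦ AAC

A->ABC, B->BB, C->AAC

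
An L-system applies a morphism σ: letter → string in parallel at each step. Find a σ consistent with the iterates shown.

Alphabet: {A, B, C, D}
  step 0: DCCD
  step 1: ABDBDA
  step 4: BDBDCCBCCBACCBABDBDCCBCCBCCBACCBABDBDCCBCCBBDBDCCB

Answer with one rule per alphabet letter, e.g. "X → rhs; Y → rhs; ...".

A->B, B->CCB, C->BD, D->A

  step 0 ⇒ step 1: DCCD ⇒ A·BD·BD·A
    C ↦ BD
    D ↦ A
    A ↦ B  (constrained at step 1)
    B ↦ CCB  (constrained at step 1)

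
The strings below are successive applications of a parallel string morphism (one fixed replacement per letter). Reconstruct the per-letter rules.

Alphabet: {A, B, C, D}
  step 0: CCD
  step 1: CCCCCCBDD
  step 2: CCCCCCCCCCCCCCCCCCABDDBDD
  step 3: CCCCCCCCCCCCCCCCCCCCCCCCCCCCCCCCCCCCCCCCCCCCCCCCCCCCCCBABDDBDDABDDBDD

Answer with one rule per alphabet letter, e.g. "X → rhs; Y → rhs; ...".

A->B, B->A, C->CCC, D->BDD

  step 2 ⇒ step 3: CCCCCCCCCCCCCCCCCCABDDBDD ⇒ CCC·CCC·CCC·CCC·CCC·CCC·CCC·CCC·CCC·CCC·CCC·CCC·CCC·CCC·CCC·CCC·CCC·CCC·B·A·BDD·BDD·A·BDD·BDD
    A ↦ B
    B ↦ A
    C ↦ CCC
    D ↦ BDD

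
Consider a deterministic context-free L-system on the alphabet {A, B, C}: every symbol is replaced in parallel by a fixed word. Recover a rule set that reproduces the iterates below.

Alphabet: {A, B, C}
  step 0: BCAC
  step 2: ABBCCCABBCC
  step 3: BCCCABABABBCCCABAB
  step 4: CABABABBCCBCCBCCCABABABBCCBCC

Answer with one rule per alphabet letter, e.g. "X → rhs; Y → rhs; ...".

  step 3 ⇒ step 4: BCCCABABABBCCCABAB ⇒ C·AB·AB·AB·BC·C·BC·C·BC·C·C·AB·AB·AB·BC·C·BC·C
    A ↦ BC
    B ↦ C
    C ↦ AB

A->BC, B->C, C->AB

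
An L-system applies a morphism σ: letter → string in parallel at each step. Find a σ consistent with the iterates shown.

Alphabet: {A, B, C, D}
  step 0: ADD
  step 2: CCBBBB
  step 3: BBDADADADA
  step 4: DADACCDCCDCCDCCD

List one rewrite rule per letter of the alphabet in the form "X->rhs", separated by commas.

A->D, B->DA, C->B, D->CC

  step 3 ⇒ step 4: BBDADADADA ⇒ DA·DA·CC·D·CC·D·CC·D·CC·D
    A ↦ D
    B ↦ DA
    D ↦ CC
  step 2 ⇒ step 3: CCBBBB ⇒ B·B·DA·DA·DA·DA
    C ↦ B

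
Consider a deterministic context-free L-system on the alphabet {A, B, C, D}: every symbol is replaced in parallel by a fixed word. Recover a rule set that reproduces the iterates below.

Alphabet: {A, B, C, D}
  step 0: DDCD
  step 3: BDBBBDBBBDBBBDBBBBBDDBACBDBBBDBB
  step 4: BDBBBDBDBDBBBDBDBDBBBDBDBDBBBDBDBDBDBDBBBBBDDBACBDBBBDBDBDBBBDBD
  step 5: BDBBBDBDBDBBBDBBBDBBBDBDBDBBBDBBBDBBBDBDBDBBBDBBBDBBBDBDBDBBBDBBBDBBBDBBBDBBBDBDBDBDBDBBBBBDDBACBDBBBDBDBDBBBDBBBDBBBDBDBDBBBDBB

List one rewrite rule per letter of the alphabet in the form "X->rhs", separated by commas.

  step 4 ⇒ step 5: BDBBBDBDBDBBBDBDBDBBBDBDBDBBBDBDBDBDBDBBBBBDDBACBDBBBDBDBDBBBDBD ⇒ BD·BB·BD·BD·BD·BB·BD·BB·BD·BB·BD·BD·BD·BB·BD·BB·BD·BB·BD·BD·BD·BB·BD·BB·BD·BB·BD·BD·BD·BB·BD·BB·BD·BB·BD·BB·BD·BB·BD·BD·BD·BD·BD·BB·BB·BD·DB·AC·BD·BB·BD·BD·BD·BB·BD·BB·BD·BB·BD·BD·BD·BB·BD·BB
    A ↦ DB
    B ↦ BD
    C ↦ AC
    D ↦ BB

A->DB, B->BD, C->AC, D->BB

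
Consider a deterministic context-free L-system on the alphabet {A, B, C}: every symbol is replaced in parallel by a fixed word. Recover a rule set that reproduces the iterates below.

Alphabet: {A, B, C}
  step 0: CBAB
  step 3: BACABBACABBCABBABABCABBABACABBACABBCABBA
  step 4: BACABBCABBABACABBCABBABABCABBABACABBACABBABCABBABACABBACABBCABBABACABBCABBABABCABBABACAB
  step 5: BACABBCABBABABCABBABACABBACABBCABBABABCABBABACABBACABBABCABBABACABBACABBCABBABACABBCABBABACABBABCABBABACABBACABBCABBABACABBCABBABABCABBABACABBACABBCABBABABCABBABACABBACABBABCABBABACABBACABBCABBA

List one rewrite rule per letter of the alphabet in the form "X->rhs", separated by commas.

  step 4 ⇒ step 5: BACABBCABBABACABBCABBABABCABBABACABBACABBABCABBABACABBACABBCABBABACABBCABBABABCABBABACAB ⇒ BA·CAB·B·CAB·BA·BA·B·CAB·BA·BA·CAB·BA·CAB·B·CAB·BA·BA·B·CAB·BA·BA·CAB·BA·CAB·BA·B·CAB·BA·BA·CAB·BA·CAB·B·CAB·BA·BA·CAB·B·CAB·BA·BA·CAB·BA·B·CAB·BA·BA·CAB·BA·CAB·B·CAB·BA·BA·CAB·B·CAB·BA·BA·B·CAB·BA·BA·CAB·BA·CAB·B·CAB·BA·BA·B·CAB·BA·BA·CAB·BA·CAB·BA·B·CAB·BA·BA·CAB·BA·CAB·B·CAB·BA
    A ↦ CAB
    B ↦ BA
    C ↦ B

A->CAB, B->BA, C->B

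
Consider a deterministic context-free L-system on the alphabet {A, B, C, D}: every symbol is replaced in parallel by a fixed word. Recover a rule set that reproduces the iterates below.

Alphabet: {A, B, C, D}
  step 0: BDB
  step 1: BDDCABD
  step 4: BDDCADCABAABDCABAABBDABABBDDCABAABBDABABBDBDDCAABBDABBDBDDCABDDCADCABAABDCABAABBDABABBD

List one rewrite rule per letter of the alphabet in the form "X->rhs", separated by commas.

A->AB, B->BD, C->BA, D->DCA

  step 0 ⇒ step 1: BDB ⇒ BD·DCA·BD
    B ↦ BD
    D ↦ DCA
    A ↦ AB  (constrained at step 1)
    C ↦ BA  (constrained at step 1)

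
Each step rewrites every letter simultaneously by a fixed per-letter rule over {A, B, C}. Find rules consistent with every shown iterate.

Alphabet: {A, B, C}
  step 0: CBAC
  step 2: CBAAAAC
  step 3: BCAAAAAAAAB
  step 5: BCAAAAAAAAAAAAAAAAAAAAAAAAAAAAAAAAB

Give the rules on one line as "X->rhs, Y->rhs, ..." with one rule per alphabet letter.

A->AA, B->C, C->B

  step 2 ⇒ step 3: CBAAAAC ⇒ B·C·AA·AA·AA·AA·B
    A ↦ AA
    B ↦ C
    C ↦ B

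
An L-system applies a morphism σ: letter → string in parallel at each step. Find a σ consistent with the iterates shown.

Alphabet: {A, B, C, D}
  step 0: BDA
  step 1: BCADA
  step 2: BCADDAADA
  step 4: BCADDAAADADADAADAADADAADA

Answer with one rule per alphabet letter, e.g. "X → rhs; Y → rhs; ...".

  step 1 ⇒ step 2: BCADA ⇒ BC·AD·DA·A·DA
    A ↦ DA
    B ↦ BC
    C ↦ AD
    D ↦ A

A->DA, B->BC, C->AD, D->A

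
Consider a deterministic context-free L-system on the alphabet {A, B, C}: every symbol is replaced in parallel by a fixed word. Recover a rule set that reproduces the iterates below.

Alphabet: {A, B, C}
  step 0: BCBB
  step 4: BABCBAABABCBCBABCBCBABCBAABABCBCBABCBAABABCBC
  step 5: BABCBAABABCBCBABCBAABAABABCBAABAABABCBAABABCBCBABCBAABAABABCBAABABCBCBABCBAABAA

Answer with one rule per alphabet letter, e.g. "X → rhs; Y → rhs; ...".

A->BC, B->BA, C->A

  step 4 ⇒ step 5: BABCBAABABCBCBABCBCBABCBAABABCBCBABCBAABABCBC ⇒ BA·BC·BA·A·BA·BC·BC·BA·BC·BA·A·BA·A·BA·BC·BA·A·BA·A·BA·BC·BA·A·BA·BC·BC·BA·BC·BA·A·BA·A·BA·BC·BA·A·BA·BC·BC·BA·BC·BA·A·BA·A
    A ↦ BC
    B ↦ BA
    C ↦ A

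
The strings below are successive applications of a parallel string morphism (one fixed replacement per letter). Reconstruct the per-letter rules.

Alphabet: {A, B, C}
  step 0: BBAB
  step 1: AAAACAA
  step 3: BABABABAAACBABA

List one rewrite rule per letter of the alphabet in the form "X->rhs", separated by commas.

A->C, B->AA, C->BA

  step 0 ⇒ step 1: BBAB ⇒ AA·AA·C·AA
    A ↦ C
    B ↦ AA
    C ↦ BA  (constrained at step 1)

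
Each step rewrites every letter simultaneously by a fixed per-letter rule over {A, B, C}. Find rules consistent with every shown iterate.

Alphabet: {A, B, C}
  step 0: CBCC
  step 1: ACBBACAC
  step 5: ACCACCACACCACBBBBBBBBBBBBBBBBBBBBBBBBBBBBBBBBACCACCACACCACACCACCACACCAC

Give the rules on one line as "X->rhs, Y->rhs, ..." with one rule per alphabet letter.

A->C, B->BB, C->AC

  step 0 ⇒ step 1: CBCC ⇒ AC·BB·AC·AC
    B ↦ BB
    C ↦ AC
    A ↦ C  (constrained at step 1)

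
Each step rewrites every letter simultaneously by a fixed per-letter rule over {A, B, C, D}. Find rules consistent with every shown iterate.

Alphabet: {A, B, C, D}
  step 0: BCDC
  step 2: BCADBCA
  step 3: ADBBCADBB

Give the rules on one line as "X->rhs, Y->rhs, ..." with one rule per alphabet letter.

A->B, B->A, C->DB, D->C

  step 2 ⇒ step 3: BCADBCA ⇒ A·DB·B·C·A·DB·B
    A ↦ B
    B ↦ A
    C ↦ DB
    D ↦ C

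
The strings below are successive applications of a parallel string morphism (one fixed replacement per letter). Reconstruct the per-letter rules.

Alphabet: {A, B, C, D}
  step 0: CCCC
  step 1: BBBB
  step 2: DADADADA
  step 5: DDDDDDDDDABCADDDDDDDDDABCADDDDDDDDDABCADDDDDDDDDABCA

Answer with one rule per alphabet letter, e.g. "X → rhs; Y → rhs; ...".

A->CA, B->DA, C->B, D->DD

  step 1 ⇒ step 2: BBBB ⇒ DA·DA·DA·DA
    B ↦ DA
    A ↦ CA  (constrained at step 2)
  step 0 ⇒ step 1: CCCC ⇒ B·B·B·B
    C ↦ B
    D ↦ DD  (constrained at step 2)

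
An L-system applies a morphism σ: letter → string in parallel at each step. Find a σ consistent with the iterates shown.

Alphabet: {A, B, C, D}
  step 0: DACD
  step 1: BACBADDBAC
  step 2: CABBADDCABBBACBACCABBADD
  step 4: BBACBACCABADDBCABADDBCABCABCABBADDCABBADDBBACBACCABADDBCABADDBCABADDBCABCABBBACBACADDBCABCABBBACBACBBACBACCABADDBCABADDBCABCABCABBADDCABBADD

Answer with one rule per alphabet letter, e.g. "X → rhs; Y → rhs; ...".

A->B, B->CAB, C->ADD, D->BAC

  step 1 ⇒ step 2: BACBADDBAC ⇒ CAB·B·ADD·CAB·B·BAC·BAC·CAB·B·ADD
    A ↦ B
    B ↦ CAB
    C ↦ ADD
    D ↦ BAC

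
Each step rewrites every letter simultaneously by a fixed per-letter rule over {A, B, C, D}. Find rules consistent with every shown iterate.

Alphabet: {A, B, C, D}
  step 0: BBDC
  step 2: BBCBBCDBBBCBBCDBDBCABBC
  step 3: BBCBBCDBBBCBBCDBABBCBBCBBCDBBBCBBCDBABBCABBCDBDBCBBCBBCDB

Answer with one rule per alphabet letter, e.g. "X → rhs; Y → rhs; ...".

  step 2 ⇒ step 3: BBCBBCDBBBCBBCDBDBCABBC ⇒ BBC·BBC·DB·BBC·BBC·DB·A·BBC·BBC·BBC·DB·BBC·BBC·DB·A·BBC·A·BBC·DB·DBC·BBC·BBC·DB
    A ↦ DBC
    B ↦ BBC
    C ↦ DB
    D ↦ A

A->DBC, B->BBC, C->DB, D->A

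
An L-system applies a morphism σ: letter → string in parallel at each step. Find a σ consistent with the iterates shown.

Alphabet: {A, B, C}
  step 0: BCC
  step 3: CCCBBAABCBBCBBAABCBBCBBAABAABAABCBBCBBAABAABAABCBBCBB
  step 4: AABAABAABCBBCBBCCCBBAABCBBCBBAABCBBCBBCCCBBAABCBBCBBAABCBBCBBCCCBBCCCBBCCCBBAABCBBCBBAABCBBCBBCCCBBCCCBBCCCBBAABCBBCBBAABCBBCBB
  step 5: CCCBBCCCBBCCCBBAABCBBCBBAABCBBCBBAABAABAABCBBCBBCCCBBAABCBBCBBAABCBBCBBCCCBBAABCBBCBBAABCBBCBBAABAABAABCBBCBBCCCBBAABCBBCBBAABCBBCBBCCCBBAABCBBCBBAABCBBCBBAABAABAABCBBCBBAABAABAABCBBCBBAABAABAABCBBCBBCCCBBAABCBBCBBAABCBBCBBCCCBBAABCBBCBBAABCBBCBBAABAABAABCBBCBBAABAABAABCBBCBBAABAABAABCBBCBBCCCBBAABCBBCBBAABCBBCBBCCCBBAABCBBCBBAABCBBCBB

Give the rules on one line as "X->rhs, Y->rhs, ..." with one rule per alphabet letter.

A->C, B->CBB, C->AAB

  step 4 ⇒ step 5: AABAABAABCBBCBBCCCBBAABCBBCBBAABCBBCBBCCCBBAABCBBCBBAABCBBCBBCCCBBCCCBBCCCBBAABCBBCBBAABCBBCBBCCCBBCCCBBCCCBBAABCBBCBBAABCBBCBB ⇒ C·C·CBB·C·C·CBB·C·C·CBB·AAB·CBB·CBB·AAB·CBB·CBB·AAB·AAB·AAB·CBB·CBB·C·C·CBB·AAB·CBB·CBB·AAB·CBB·CBB·C·C·CBB·AAB·CBB·CBB·AAB·CBB·CBB·AAB·AAB·AAB·CBB·CBB·C·C·CBB·AAB·CBB·CBB·AAB·CBB·CBB·C·C·CBB·AAB·CBB·CBB·AAB·CBB·CBB·AAB·AAB·AAB·CBB·CBB·AAB·AAB·AAB·CBB·CBB·AAB·AAB·AAB·CBB·CBB·C·C·CBB·AAB·CBB·CBB·AAB·CBB·CBB·C·C·CBB·AAB·CBB·CBB·AAB·CBB·CBB·AAB·AAB·AAB·CBB·CBB·AAB·AAB·AAB·CBB·CBB·AAB·AAB·AAB·CBB·CBB·C·C·CBB·AAB·CBB·CBB·AAB·CBB·CBB·C·C·CBB·AAB·CBB·CBB·AAB·CBB·CBB
    A ↦ C
    B ↦ CBB
    C ↦ AAB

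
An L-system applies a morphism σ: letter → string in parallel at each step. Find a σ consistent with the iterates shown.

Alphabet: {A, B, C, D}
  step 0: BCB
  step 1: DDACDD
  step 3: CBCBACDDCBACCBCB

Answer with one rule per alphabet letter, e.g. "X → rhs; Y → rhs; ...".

  step 0 ⇒ step 1: BCB ⇒ DD·AC·DD
    B ↦ DD
    C ↦ AC
    A ↦ CB  (constrained at step 1)
    D ↦ A  (constrained at step 1)

A->CB, B->DD, C->AC, D->A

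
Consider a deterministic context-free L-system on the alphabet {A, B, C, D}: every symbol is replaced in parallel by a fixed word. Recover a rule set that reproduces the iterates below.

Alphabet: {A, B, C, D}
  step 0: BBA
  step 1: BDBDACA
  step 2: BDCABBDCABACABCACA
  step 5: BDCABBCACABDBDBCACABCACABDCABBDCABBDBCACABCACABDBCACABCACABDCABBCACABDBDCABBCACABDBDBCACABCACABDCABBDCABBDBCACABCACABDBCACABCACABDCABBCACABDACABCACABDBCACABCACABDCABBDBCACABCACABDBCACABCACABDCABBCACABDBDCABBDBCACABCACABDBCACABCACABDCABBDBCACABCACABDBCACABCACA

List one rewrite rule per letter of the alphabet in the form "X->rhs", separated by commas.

A->ACA, B->BD, C->BC, D->CAB

  step 1 ⇒ step 2: BDBDACA ⇒ BD·CAB·BD·CAB·ACA·BC·ACA
    A ↦ ACA
    B ↦ BD
    C ↦ BC
    D ↦ CAB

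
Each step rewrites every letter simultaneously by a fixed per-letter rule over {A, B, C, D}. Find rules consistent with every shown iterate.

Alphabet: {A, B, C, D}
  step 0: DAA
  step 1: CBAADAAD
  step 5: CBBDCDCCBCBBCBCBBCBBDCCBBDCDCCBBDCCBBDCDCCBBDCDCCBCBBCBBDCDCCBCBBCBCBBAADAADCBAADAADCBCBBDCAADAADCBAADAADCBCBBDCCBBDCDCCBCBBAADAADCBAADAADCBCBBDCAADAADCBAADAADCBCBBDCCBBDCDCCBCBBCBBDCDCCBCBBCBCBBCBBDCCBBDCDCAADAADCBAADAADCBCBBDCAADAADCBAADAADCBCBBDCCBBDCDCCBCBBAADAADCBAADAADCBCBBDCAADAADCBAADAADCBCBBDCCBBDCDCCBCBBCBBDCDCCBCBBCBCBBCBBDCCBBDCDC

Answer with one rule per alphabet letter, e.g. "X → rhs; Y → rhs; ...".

  step 0 ⇒ step 1: DAA ⇒ CB·AAD·AAD
    A ↦ AAD
    D ↦ CB
    B ↦ DC  (constrained at step 1)
    C ↦ CBB  (constrained at step 1)

A->AAD, B->DC, C->CBB, D->CB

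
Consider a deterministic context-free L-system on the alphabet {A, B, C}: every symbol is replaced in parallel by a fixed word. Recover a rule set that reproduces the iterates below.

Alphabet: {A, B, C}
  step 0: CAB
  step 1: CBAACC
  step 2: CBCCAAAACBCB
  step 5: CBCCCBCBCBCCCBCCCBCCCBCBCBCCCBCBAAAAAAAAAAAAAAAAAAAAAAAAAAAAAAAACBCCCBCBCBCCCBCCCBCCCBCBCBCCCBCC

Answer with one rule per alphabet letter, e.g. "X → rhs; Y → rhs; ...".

A->AA, B->CC, C->CB

  step 1 ⇒ step 2: CBAACC ⇒ CB·CC·AA·AA·CB·CB
    A ↦ AA
    B ↦ CC
    C ↦ CB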